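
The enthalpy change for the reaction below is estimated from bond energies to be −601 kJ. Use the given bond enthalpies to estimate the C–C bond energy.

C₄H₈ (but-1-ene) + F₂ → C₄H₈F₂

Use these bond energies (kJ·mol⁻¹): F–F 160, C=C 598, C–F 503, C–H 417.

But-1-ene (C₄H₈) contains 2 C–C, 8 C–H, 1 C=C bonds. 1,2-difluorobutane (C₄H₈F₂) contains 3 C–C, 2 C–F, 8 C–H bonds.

D(C–C) ≈ 353 kJ/mol

Let D be the C–C bond energy.
Σ(broken) = 2×D + 8×417 + 1×598 + 1×160 = 4094 + 2D
Σ(formed) = 3×D + 2×503 + 8×417 = 4342 + 3D
ΔH = Σ(broken) − Σ(formed) = (4094 + 2D) − (4342 + 3D) = −248 − D
Setting this equal to −601 kJ gives D = 353 kJ/mol.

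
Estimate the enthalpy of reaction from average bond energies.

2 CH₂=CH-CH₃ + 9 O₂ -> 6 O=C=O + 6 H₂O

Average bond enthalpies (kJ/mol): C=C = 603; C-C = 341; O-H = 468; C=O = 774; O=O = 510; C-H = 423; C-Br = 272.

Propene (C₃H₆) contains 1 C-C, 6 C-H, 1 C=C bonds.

Bonds broken (reactants):
  C-C: 2 × 341 = 682
  C-H: 12 × 423 = 5076
  C=C: 2 × 603 = 1206
  O=O: 9 × 510 = 4590
  Σ(broken) = 11554 kJ
Bonds formed (products):
  C=O: 12 × 774 = 9288
  O-H: 12 × 468 = 5616
  Σ(formed) = 14904 kJ
ΔH = Σ(broken) − Σ(formed) = 11554 − 14904 = −3350 kJ

ΔH ≈ −3350 kJ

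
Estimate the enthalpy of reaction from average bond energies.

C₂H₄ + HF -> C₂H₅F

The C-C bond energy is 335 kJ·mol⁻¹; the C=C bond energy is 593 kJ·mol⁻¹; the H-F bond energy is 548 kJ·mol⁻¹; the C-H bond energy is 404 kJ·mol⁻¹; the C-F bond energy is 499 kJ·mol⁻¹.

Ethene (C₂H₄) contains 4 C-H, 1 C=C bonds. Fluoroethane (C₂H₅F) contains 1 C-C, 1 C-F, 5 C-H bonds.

Bonds broken (reactants):
  C-H: 4 × 404 = 1616
  C=C: 1 × 593 = 593
  H-F: 1 × 548 = 548
  Σ(broken) = 2757 kJ
Bonds formed (products):
  C-C: 1 × 335 = 335
  C-F: 1 × 499 = 499
  C-H: 5 × 404 = 2020
  Σ(formed) = 2854 kJ
ΔH = Σ(broken) − Σ(formed) = 2757 − 2854 = −97 kJ

ΔH ≈ −97 kJ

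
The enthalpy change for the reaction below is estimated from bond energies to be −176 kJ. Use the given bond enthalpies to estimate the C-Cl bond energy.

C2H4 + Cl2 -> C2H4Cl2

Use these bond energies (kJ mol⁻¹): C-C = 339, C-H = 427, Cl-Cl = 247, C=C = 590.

Let D be the C-Cl bond energy.
Σ(broken) = 4×427 + 1×590 + 1×247 = 2545
Σ(formed) = 1×339 + 2×D + 4×427 = 2047 + 2D
ΔH = Σ(broken) − Σ(formed) = (2545) − (2047 + 2D) = +498 − 2D
Setting this equal to −176 kJ gives 2D = 674, so D = 337 kJ/mol.

D(C-Cl) ≈ 337 kJ/mol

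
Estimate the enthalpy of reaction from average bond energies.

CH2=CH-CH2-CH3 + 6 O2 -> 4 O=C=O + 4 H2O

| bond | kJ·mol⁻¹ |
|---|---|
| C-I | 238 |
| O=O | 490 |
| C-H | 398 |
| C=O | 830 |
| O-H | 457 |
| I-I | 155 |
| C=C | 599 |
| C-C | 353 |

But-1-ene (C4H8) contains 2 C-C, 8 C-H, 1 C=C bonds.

Bonds broken (reactants):
  C-C: 2 × 353 = 706
  C-H: 8 × 398 = 3184
  C=C: 1 × 599 = 599
  O=O: 6 × 490 = 2940
  Σ(broken) = 7429 kJ
Bonds formed (products):
  C=O: 8 × 830 = 6640
  O-H: 8 × 457 = 3656
  Σ(formed) = 10296 kJ
ΔH = Σ(broken) − Σ(formed) = 7429 − 10296 = −2867 kJ

ΔH ≈ −2867 kJ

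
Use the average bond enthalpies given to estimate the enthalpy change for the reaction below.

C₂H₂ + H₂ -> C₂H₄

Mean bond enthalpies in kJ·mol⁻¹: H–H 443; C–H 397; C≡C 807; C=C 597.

ΔH ≈ −141 kJ

Bonds broken (reactants):
  C≡C: 1 × 807 = 807
  C–H: 2 × 397 = 794
  H–H: 1 × 443 = 443
  Σ(broken) = 2044 kJ
Bonds formed (products):
  C–H: 4 × 397 = 1588
  C=C: 1 × 597 = 597
  Σ(formed) = 2185 kJ
ΔH = Σ(broken) − Σ(formed) = 2044 − 2185 = −141 kJ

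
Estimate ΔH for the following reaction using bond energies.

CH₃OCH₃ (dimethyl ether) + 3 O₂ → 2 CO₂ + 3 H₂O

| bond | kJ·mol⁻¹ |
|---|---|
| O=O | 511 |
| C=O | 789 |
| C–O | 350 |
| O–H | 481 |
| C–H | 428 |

ΔH ≈ −1241 kJ

Bonds broken (reactants):
  C–H: 6 × 428 = 2568
  C–O: 2 × 350 = 700
  O=O: 3 × 511 = 1533
  Σ(broken) = 4801 kJ
Bonds formed (products):
  C=O: 4 × 789 = 3156
  O–H: 6 × 481 = 2886
  Σ(formed) = 6042 kJ
ΔH = Σ(broken) − Σ(formed) = 4801 − 6042 = −1241 kJ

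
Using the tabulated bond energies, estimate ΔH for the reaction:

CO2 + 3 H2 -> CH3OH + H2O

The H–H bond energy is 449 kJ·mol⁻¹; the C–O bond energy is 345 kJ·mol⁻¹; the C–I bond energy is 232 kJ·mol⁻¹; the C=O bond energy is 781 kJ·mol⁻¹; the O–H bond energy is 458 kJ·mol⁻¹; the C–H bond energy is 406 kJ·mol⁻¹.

ΔH ≈ −28 kJ

Bonds broken (reactants):
  C=O: 2 × 781 = 1562
  H–H: 3 × 449 = 1347
  Σ(broken) = 2909 kJ
Bonds formed (products):
  C–H: 3 × 406 = 1218
  C–O: 1 × 345 = 345
  O–H: 3 × 458 = 1374
  Σ(formed) = 2937 kJ
ΔH = Σ(broken) − Σ(formed) = 2909 − 2937 = −28 kJ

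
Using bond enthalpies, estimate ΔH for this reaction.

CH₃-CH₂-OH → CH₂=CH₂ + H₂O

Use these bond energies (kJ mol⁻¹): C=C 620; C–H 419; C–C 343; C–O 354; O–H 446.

Bonds broken (reactants):
  C–C: 1 × 343 = 343
  C–H: 5 × 419 = 2095
  C–O: 1 × 354 = 354
  O–H: 1 × 446 = 446
  Σ(broken) = 3238 kJ
Bonds formed (products):
  C–H: 4 × 419 = 1676
  C=C: 1 × 620 = 620
  O–H: 2 × 446 = 892
  Σ(formed) = 3188 kJ
ΔH = Σ(broken) − Σ(formed) = 3238 − 3188 = +50 kJ

ΔH ≈ +50 kJ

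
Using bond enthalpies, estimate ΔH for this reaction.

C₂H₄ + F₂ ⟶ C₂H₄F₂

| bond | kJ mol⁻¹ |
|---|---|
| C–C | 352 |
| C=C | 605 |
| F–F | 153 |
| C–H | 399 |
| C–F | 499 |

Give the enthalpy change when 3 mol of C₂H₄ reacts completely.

Bonds broken (reactants):
  C–H: 4 × 399 = 1596
  C=C: 1 × 605 = 605
  F–F: 1 × 153 = 153
  Σ(broken) = 2354 kJ
Bonds formed (products):
  C–C: 1 × 352 = 352
  C–F: 2 × 499 = 998
  C–H: 4 × 399 = 1596
  Σ(formed) = 2946 kJ
ΔH = Σ(broken) − Σ(formed) = 2354 − 2946 = −592 kJ
For 3× the reaction as written: 3 × (−592) = −1776 kJ

ΔH = −1776 kJ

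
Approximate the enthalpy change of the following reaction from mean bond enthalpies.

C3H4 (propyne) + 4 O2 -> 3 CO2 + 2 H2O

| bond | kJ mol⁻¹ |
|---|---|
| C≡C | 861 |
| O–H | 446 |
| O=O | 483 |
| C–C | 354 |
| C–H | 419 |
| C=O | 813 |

ΔH ≈ −1839 kJ

Bonds broken (reactants):
  C≡C: 1 × 861 = 861
  C–C: 1 × 354 = 354
  C–H: 4 × 419 = 1676
  O=O: 4 × 483 = 1932
  Σ(broken) = 4823 kJ
Bonds formed (products):
  C=O: 6 × 813 = 4878
  O–H: 4 × 446 = 1784
  Σ(formed) = 6662 kJ
ΔH = Σ(broken) − Σ(formed) = 4823 − 6662 = −1839 kJ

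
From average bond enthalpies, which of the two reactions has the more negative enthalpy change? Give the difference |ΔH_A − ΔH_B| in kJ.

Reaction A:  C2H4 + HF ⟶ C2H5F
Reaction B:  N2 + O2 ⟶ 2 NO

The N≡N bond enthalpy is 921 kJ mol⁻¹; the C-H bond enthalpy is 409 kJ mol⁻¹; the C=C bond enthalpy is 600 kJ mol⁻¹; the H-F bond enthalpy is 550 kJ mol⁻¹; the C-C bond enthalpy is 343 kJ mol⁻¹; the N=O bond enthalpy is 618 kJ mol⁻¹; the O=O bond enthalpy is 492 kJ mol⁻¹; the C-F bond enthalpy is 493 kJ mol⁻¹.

Reaction A, by 272 kJ

Reaction A:
  Bonds broken (reactants):
    C-H: 4 × 409 = 1636
    C=C: 1 × 600 = 600
    H-F: 1 × 550 = 550
    Σ(broken) = 2786 kJ
  Bonds formed (products):
    C-C: 1 × 343 = 343
    C-F: 1 × 493 = 493
    C-H: 5 × 409 = 2045
    Σ(formed) = 2881 kJ
  ΔH_A = 2786 − 2881 = −95 kJ
Reaction B:
  Bonds broken (reactants):
    N≡N: 1 × 921 = 921
    O=O: 1 × 492 = 492
    Σ(broken) = 1413 kJ
  Bonds formed (products):
    N=O: 2 × 618 = 1236
    Σ(formed) = 1236 kJ
  ΔH_B = 1413 − 1236 = +177 kJ
ΔH_A − ΔH_B = −272 kJ, so reaction A has the more negative ΔH; |ΔH_A − ΔH_B| = 272 kJ.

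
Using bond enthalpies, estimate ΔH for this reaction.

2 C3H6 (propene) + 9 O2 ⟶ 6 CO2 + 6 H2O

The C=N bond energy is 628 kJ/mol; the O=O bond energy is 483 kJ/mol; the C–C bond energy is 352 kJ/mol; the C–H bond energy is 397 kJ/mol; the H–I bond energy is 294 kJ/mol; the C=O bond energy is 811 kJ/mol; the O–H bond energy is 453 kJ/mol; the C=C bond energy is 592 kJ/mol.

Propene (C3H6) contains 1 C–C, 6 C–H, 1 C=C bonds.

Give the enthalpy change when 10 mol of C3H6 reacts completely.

ΔH = −20845 kJ

Bonds broken (reactants):
  C–C: 2 × 352 = 704
  C–H: 12 × 397 = 4764
  C=C: 2 × 592 = 1184
  O=O: 9 × 483 = 4347
  Σ(broken) = 10999 kJ
Bonds formed (products):
  C=O: 12 × 811 = 9732
  O–H: 12 × 453 = 5436
  Σ(formed) = 15168 kJ
ΔH = Σ(broken) − Σ(formed) = 10999 − 15168 = −4169 kJ
For 5× the reaction as written: 5 × (−4169) = −20845 kJ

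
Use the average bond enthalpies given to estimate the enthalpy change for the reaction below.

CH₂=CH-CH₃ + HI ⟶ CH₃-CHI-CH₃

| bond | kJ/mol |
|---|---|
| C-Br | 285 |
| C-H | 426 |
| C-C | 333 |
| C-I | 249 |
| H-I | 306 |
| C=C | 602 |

Bonds broken (reactants):
  C-C: 1 × 333 = 333
  C-H: 6 × 426 = 2556
  C=C: 1 × 602 = 602
  H-I: 1 × 306 = 306
  Σ(broken) = 3797 kJ
Bonds formed (products):
  C-C: 2 × 333 = 666
  C-H: 7 × 426 = 2982
  C-I: 1 × 249 = 249
  Σ(formed) = 3897 kJ
ΔH = Σ(broken) − Σ(formed) = 3797 − 3897 = −100 kJ

ΔH ≈ −100 kJ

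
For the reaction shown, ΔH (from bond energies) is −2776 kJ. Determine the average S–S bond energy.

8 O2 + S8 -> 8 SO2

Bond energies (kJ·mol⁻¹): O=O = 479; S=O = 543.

D(S–S) ≈ 260 kJ/mol

Let D be the S–S bond energy.
Σ(broken) = 8×479 + 8×D = 3832 + 8D
Σ(formed) = 16×543 = 8688
ΔH = Σ(broken) − Σ(formed) = (3832 + 8D) − (8688) = −4856 + 8D
Setting this equal to −2776 kJ gives 8D = 2080, so D = 260 kJ/mol.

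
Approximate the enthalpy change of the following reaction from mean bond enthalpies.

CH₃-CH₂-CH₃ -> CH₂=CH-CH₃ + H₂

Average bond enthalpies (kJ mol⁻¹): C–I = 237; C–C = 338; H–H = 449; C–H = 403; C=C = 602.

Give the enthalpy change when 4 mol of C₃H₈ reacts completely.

ΔH = +372 kJ

Bonds broken (reactants):
  C–C: 2 × 338 = 676
  C–H: 8 × 403 = 3224
  Σ(broken) = 3900 kJ
Bonds formed (products):
  C–C: 1 × 338 = 338
  C–H: 6 × 403 = 2418
  C=C: 1 × 602 = 602
  H–H: 1 × 449 = 449
  Σ(formed) = 3807 kJ
ΔH = Σ(broken) − Σ(formed) = 3900 − 3807 = +93 kJ
For 4× the reaction as written: 4 × (+93) = +372 kJ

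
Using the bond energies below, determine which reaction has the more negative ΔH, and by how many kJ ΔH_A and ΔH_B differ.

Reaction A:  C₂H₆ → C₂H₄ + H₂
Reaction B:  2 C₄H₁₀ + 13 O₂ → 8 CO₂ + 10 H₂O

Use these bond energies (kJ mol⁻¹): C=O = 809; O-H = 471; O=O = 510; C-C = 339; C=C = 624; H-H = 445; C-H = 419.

Reaction A:
  Bonds broken (reactants):
    C-C: 1 × 339 = 339
    C-H: 6 × 419 = 2514
    Σ(broken) = 2853 kJ
  Bonds formed (products):
    C-H: 4 × 419 = 1676
    C=C: 1 × 624 = 624
    H-H: 1 × 445 = 445
    Σ(formed) = 2745 kJ
  ΔH_A = 2853 − 2745 = +108 kJ
Reaction B:
  Bonds broken (reactants):
    C-C: 6 × 339 = 2034
    C-H: 20 × 419 = 8380
    O=O: 13 × 510 = 6630
    Σ(broken) = 17044 kJ
  Bonds formed (products):
    C=O: 16 × 809 = 12944
    O-H: 20 × 471 = 9420
    Σ(formed) = 22364 kJ
  ΔH_B = 17044 − 22364 = −5320 kJ
ΔH_A − ΔH_B = +5428 kJ, so reaction B has the more negative ΔH; |ΔH_A − ΔH_B| = 5428 kJ.

Reaction B, by 5428 kJ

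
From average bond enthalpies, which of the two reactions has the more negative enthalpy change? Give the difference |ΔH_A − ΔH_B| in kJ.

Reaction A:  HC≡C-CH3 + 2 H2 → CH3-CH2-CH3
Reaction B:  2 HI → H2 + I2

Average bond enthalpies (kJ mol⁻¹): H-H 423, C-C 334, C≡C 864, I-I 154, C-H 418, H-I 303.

Reaction A:
  Bonds broken (reactants):
    C≡C: 1 × 864 = 864
    C-C: 1 × 334 = 334
    C-H: 4 × 418 = 1672
    H-H: 2 × 423 = 846
    Σ(broken) = 3716 kJ
  Bonds formed (products):
    C-C: 2 × 334 = 668
    C-H: 8 × 418 = 3344
    Σ(formed) = 4012 kJ
  ΔH_A = 3716 − 4012 = −296 kJ
Reaction B:
  Bonds broken (reactants):
    H-I: 2 × 303 = 606
    Σ(broken) = 606 kJ
  Bonds formed (products):
    H-H: 1 × 423 = 423
    I-I: 1 × 154 = 154
    Σ(formed) = 577 kJ
  ΔH_B = 606 − 577 = +29 kJ
ΔH_A − ΔH_B = −325 kJ, so reaction A has the more negative ΔH; |ΔH_A − ΔH_B| = 325 kJ.

Reaction A, by 325 kJ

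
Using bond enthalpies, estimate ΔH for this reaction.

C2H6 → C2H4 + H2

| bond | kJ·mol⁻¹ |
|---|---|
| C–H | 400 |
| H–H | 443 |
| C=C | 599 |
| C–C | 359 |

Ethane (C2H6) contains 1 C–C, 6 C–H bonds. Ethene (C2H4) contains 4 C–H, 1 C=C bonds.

ΔH ≈ +117 kJ

Bonds broken (reactants):
  C–C: 1 × 359 = 359
  C–H: 6 × 400 = 2400
  Σ(broken) = 2759 kJ
Bonds formed (products):
  C–H: 4 × 400 = 1600
  C=C: 1 × 599 = 599
  H–H: 1 × 443 = 443
  Σ(formed) = 2642 kJ
ΔH = Σ(broken) − Σ(formed) = 2759 − 2642 = +117 kJ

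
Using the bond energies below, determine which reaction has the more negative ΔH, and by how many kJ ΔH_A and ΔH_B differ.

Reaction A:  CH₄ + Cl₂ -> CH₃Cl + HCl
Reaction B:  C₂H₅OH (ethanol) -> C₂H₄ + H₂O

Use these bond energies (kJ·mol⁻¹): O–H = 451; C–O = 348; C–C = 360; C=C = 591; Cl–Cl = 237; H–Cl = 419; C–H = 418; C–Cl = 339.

Reaction A, by 187 kJ

Reaction A:
  Bonds broken (reactants):
    C–H: 4 × 418 = 1672
    Cl–Cl: 1 × 237 = 237
    Σ(broken) = 1909 kJ
  Bonds formed (products):
    C–Cl: 1 × 339 = 339
    C–H: 3 × 418 = 1254
    H–Cl: 1 × 419 = 419
    Σ(formed) = 2012 kJ
  ΔH_A = 1909 − 2012 = −103 kJ
Reaction B:
  Bonds broken (reactants):
    C–C: 1 × 360 = 360
    C–H: 5 × 418 = 2090
    C–O: 1 × 348 = 348
    O–H: 1 × 451 = 451
    Σ(broken) = 3249 kJ
  Bonds formed (products):
    C–H: 4 × 418 = 1672
    C=C: 1 × 591 = 591
    O–H: 2 × 451 = 902
    Σ(formed) = 3165 kJ
  ΔH_B = 3249 − 3165 = +84 kJ
ΔH_A − ΔH_B = −187 kJ, so reaction A has the more negative ΔH; |ΔH_A − ΔH_B| = 187 kJ.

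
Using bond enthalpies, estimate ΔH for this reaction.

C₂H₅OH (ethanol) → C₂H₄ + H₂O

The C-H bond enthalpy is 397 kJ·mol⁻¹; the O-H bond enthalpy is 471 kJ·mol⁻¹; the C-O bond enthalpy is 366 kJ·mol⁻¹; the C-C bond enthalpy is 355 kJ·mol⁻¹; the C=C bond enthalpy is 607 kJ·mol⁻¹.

Bonds broken (reactants):
  C-C: 1 × 355 = 355
  C-H: 5 × 397 = 1985
  C-O: 1 × 366 = 366
  O-H: 1 × 471 = 471
  Σ(broken) = 3177 kJ
Bonds formed (products):
  C-H: 4 × 397 = 1588
  C=C: 1 × 607 = 607
  O-H: 2 × 471 = 942
  Σ(formed) = 3137 kJ
ΔH = Σ(broken) − Σ(formed) = 3177 − 3137 = +40 kJ

ΔH ≈ +40 kJ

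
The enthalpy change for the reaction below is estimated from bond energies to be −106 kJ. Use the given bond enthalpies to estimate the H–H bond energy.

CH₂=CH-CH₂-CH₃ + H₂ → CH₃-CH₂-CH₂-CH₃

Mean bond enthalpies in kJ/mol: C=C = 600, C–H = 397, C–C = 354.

Let D be the H–H bond energy.
Σ(broken) = 2×354 + 8×397 + 1×600 + 1×D = 4484 + D
Σ(formed) = 3×354 + 10×397 = 5032
ΔH = Σ(broken) − Σ(formed) = (4484 + D) − (5032) = −548 + D
Setting this equal to −106 kJ gives D = 442 kJ/mol.

D(H–H) ≈ 442 kJ/mol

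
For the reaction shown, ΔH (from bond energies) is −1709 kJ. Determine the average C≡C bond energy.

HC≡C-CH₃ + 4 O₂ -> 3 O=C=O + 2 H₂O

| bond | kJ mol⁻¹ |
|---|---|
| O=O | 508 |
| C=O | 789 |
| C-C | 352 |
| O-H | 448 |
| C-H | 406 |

Let D be the C≡C bond energy.
Σ(broken) = 1×D + 1×352 + 4×406 + 4×508 = 4008 + D
Σ(formed) = 6×789 + 4×448 = 6526
ΔH = Σ(broken) − Σ(formed) = (4008 + D) − (6526) = −2518 + D
Setting this equal to −1709 kJ gives D = 809 kJ/mol.

D(C≡C) ≈ 809 kJ/mol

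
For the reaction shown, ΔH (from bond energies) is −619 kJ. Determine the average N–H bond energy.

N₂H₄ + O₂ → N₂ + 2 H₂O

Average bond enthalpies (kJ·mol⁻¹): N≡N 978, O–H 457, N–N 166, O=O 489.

D(N–H) ≈ 383 kJ/mol

Let D be the N–H bond energy.
Σ(broken) = 4×D + 1×166 + 1×489 = 655 + 4D
Σ(formed) = 1×978 + 4×457 = 2806
ΔH = Σ(broken) − Σ(formed) = (655 + 4D) − (2806) = −2151 + 4D
Setting this equal to −619 kJ gives 4D = 1532, so D = 383 kJ/mol.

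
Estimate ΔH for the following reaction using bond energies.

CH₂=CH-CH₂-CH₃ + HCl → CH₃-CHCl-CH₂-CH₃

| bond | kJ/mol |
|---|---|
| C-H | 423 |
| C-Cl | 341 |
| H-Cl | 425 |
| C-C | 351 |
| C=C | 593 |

Bonds broken (reactants):
  C-C: 2 × 351 = 702
  C-H: 8 × 423 = 3384
  C=C: 1 × 593 = 593
  H-Cl: 1 × 425 = 425
  Σ(broken) = 5104 kJ
Bonds formed (products):
  C-C: 3 × 351 = 1053
  C-Cl: 1 × 341 = 341
  C-H: 9 × 423 = 3807
  Σ(formed) = 5201 kJ
ΔH = Σ(broken) − Σ(formed) = 5104 − 5201 = −97 kJ

ΔH ≈ −97 kJ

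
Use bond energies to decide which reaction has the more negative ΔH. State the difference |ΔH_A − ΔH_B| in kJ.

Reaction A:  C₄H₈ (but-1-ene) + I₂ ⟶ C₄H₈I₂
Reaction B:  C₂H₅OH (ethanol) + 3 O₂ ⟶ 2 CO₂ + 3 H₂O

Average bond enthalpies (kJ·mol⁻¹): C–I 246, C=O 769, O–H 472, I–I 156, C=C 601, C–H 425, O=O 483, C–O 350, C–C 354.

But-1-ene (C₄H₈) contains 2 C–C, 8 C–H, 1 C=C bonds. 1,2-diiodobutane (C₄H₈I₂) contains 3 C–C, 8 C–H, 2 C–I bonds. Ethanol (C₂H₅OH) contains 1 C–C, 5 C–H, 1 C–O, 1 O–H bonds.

Reaction B, by 1069 kJ

Reaction A:
  Bonds broken (reactants):
    C–C: 2 × 354 = 708
    C–H: 8 × 425 = 3400
    C=C: 1 × 601 = 601
    I–I: 1 × 156 = 156
    Σ(broken) = 4865 kJ
  Bonds formed (products):
    C–C: 3 × 354 = 1062
    C–H: 8 × 425 = 3400
    C–I: 2 × 246 = 492
    Σ(formed) = 4954 kJ
  ΔH_A = 4865 − 4954 = −89 kJ
Reaction B:
  Bonds broken (reactants):
    C–C: 1 × 354 = 354
    C–H: 5 × 425 = 2125
    C–O: 1 × 350 = 350
    O–H: 1 × 472 = 472
    O=O: 3 × 483 = 1449
    Σ(broken) = 4750 kJ
  Bonds formed (products):
    C=O: 4 × 769 = 3076
    O–H: 6 × 472 = 2832
    Σ(formed) = 5908 kJ
  ΔH_B = 4750 − 5908 = −1158 kJ
ΔH_A − ΔH_B = +1069 kJ, so reaction B has the more negative ΔH; |ΔH_A − ΔH_B| = 1069 kJ.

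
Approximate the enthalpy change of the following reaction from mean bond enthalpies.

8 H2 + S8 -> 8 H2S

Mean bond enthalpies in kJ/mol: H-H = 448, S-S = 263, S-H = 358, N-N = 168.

Bonds broken (reactants):
  H-H: 8 × 448 = 3584
  S-S: 8 × 263 = 2104
  Σ(broken) = 5688 kJ
Bonds formed (products):
  S-H: 16 × 358 = 5728
  Σ(formed) = 5728 kJ
ΔH = Σ(broken) − Σ(formed) = 5688 − 5728 = −40 kJ

ΔH ≈ −40 kJ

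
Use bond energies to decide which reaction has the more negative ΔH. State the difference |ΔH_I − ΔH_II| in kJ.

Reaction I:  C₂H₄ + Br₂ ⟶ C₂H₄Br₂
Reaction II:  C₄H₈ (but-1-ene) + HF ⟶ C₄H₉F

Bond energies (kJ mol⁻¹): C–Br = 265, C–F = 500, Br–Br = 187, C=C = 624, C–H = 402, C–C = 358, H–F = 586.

Reaction I:
  Bonds broken (reactants):
    Br–Br: 1 × 187 = 187
    C–H: 4 × 402 = 1608
    C=C: 1 × 624 = 624
    Σ(broken) = 2419 kJ
  Bonds formed (products):
    C–Br: 2 × 265 = 530
    C–C: 1 × 358 = 358
    C–H: 4 × 402 = 1608
    Σ(formed) = 2496 kJ
  ΔH_I = 2419 − 2496 = −77 kJ
Reaction II:
  Bonds broken (reactants):
    C–C: 2 × 358 = 716
    C–H: 8 × 402 = 3216
    C=C: 1 × 624 = 624
    H–F: 1 × 586 = 586
    Σ(broken) = 5142 kJ
  Bonds formed (products):
    C–C: 3 × 358 = 1074
    C–F: 1 × 500 = 500
    C–H: 9 × 402 = 3618
    Σ(formed) = 5192 kJ
  ΔH_II = 5142 − 5192 = −50 kJ
ΔH_I − ΔH_II = −27 kJ, so reaction I has the more negative ΔH; |ΔH_I − ΔH_II| = 27 kJ.

Reaction I, by 27 kJ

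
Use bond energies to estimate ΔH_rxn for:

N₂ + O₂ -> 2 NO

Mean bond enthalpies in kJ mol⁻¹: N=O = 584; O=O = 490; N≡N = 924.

Bonds broken (reactants):
  N≡N: 1 × 924 = 924
  O=O: 1 × 490 = 490
  Σ(broken) = 1414 kJ
Bonds formed (products):
  N=O: 2 × 584 = 1168
  Σ(formed) = 1168 kJ
ΔH = Σ(broken) − Σ(formed) = 1414 − 1168 = +246 kJ

ΔH ≈ +246 kJ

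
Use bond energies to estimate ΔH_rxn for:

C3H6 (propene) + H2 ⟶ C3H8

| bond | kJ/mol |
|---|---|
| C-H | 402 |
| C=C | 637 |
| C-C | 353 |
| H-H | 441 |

Bonds broken (reactants):
  C-C: 1 × 353 = 353
  C-H: 6 × 402 = 2412
  C=C: 1 × 637 = 637
  H-H: 1 × 441 = 441
  Σ(broken) = 3843 kJ
Bonds formed (products):
  C-C: 2 × 353 = 706
  C-H: 8 × 402 = 3216
  Σ(formed) = 3922 kJ
ΔH = Σ(broken) − Σ(formed) = 3843 − 3922 = −79 kJ

ΔH ≈ −79 kJ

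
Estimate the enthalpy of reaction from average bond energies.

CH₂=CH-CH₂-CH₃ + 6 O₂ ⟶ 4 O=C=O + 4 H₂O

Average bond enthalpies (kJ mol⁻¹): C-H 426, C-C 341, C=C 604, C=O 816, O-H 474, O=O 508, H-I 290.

ΔH ≈ −2578 kJ

Bonds broken (reactants):
  C-C: 2 × 341 = 682
  C-H: 8 × 426 = 3408
  C=C: 1 × 604 = 604
  O=O: 6 × 508 = 3048
  Σ(broken) = 7742 kJ
Bonds formed (products):
  C=O: 8 × 816 = 6528
  O-H: 8 × 474 = 3792
  Σ(formed) = 10320 kJ
ΔH = Σ(broken) − Σ(formed) = 7742 − 10320 = −2578 kJ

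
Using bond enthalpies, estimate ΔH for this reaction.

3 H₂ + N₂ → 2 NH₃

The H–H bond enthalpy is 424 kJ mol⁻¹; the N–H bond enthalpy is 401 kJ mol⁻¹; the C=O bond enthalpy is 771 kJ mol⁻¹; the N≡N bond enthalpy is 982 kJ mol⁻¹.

ΔH ≈ −152 kJ

Bonds broken (reactants):
  H–H: 3 × 424 = 1272
  N≡N: 1 × 982 = 982
  Σ(broken) = 2254 kJ
Bonds formed (products):
  N–H: 6 × 401 = 2406
  Σ(formed) = 2406 kJ
ΔH = Σ(broken) − Σ(formed) = 2254 − 2406 = −152 kJ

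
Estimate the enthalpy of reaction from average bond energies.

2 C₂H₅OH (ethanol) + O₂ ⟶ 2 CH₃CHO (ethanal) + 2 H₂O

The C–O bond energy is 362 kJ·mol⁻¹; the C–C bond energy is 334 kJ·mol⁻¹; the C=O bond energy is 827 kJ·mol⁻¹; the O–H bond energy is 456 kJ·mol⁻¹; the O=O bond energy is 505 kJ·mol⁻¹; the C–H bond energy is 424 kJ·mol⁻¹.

ΔH ≈ −489 kJ

Bonds broken (reactants):
  C–C: 2 × 334 = 668
  C–H: 10 × 424 = 4240
  C–O: 2 × 362 = 724
  O–H: 2 × 456 = 912
  O=O: 1 × 505 = 505
  Σ(broken) = 7049 kJ
Bonds formed (products):
  C–C: 2 × 334 = 668
  C–H: 8 × 424 = 3392
  C=O: 2 × 827 = 1654
  O–H: 4 × 456 = 1824
  Σ(formed) = 7538 kJ
ΔH = Σ(broken) − Σ(formed) = 7049 − 7538 = −489 kJ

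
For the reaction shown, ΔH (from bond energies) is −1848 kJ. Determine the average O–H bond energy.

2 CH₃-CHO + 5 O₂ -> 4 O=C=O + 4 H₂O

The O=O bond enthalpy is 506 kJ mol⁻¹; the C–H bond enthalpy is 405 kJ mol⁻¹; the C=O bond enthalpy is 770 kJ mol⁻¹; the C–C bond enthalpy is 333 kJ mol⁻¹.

Let D be the O–H bond energy.
Σ(broken) = 2×333 + 8×405 + 2×770 + 5×506 = 7976
Σ(formed) = 8×770 + 8×D = 6160 + 8D
ΔH = Σ(broken) − Σ(formed) = (7976) − (6160 + 8D) = +1816 − 8D
Setting this equal to −1848 kJ gives 8D = 3664, so D = 458 kJ/mol.

D(O–H) ≈ 458 kJ/mol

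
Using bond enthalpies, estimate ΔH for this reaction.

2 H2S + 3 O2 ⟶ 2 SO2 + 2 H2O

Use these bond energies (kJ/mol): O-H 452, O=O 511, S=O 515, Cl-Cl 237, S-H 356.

ΔH ≈ −911 kJ

Bonds broken (reactants):
  O=O: 3 × 511 = 1533
  S-H: 4 × 356 = 1424
  Σ(broken) = 2957 kJ
Bonds formed (products):
  O-H: 4 × 452 = 1808
  S=O: 4 × 515 = 2060
  Σ(formed) = 3868 kJ
ΔH = Σ(broken) − Σ(formed) = 2957 − 3868 = −911 kJ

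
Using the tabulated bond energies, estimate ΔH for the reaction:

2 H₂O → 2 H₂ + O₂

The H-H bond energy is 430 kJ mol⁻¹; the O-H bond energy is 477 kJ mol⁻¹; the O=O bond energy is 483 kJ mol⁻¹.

Bonds broken (reactants):
  O-H: 4 × 477 = 1908
  Σ(broken) = 1908 kJ
Bonds formed (products):
  H-H: 2 × 430 = 860
  O=O: 1 × 483 = 483
  Σ(formed) = 1343 kJ
ΔH = Σ(broken) − Σ(formed) = 1908 − 1343 = +565 kJ

ΔH ≈ +565 kJ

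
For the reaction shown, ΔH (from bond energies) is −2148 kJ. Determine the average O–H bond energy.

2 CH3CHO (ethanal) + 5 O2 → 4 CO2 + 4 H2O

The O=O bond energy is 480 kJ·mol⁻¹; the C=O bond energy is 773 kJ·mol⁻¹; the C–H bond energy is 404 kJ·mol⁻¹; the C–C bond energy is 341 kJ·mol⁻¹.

Let D be the O–H bond energy.
Σ(broken) = 2×341 + 8×404 + 2×773 + 5×480 = 7860
Σ(formed) = 8×773 + 8×D = 6184 + 8D
ΔH = Σ(broken) − Σ(formed) = (7860) − (6184 + 8D) = +1676 − 8D
Setting this equal to −2148 kJ gives 8D = 3824, so D = 478 kJ/mol.

D(O–H) ≈ 478 kJ/mol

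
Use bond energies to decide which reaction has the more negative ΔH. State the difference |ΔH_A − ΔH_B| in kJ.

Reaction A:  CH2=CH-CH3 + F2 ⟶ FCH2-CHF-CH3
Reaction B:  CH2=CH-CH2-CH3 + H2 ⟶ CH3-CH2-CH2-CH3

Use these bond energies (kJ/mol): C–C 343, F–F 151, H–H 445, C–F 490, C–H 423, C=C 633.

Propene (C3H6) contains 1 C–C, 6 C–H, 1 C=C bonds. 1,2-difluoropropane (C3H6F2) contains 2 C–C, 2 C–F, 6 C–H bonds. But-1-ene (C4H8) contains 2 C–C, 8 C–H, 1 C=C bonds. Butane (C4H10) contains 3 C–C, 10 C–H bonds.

Reaction A:
  Bonds broken (reactants):
    C–C: 1 × 343 = 343
    C–H: 6 × 423 = 2538
    C=C: 1 × 633 = 633
    F–F: 1 × 151 = 151
    Σ(broken) = 3665 kJ
  Bonds formed (products):
    C–C: 2 × 343 = 686
    C–F: 2 × 490 = 980
    C–H: 6 × 423 = 2538
    Σ(formed) = 4204 kJ
  ΔH_A = 3665 − 4204 = −539 kJ
Reaction B:
  Bonds broken (reactants):
    C–C: 2 × 343 = 686
    C–H: 8 × 423 = 3384
    C=C: 1 × 633 = 633
    H–H: 1 × 445 = 445
    Σ(broken) = 5148 kJ
  Bonds formed (products):
    C–C: 3 × 343 = 1029
    C–H: 10 × 423 = 4230
    Σ(formed) = 5259 kJ
  ΔH_B = 5148 − 5259 = −111 kJ
ΔH_A − ΔH_B = −428 kJ, so reaction A has the more negative ΔH; |ΔH_A − ΔH_B| = 428 kJ.

Reaction A, by 428 kJ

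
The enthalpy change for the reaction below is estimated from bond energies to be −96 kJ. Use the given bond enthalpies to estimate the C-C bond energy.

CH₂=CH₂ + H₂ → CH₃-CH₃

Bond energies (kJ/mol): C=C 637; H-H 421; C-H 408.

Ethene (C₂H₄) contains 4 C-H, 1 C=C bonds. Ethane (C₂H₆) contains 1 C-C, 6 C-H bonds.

Let D be the C-C bond energy.
Σ(broken) = 4×408 + 1×637 + 1×421 = 2690
Σ(formed) = 1×D + 6×408 = 2448 + D
ΔH = Σ(broken) − Σ(formed) = (2690) − (2448 + D) = +242 − D
Setting this equal to −96 kJ gives D = 338 kJ/mol.

D(C-C) ≈ 338 kJ/mol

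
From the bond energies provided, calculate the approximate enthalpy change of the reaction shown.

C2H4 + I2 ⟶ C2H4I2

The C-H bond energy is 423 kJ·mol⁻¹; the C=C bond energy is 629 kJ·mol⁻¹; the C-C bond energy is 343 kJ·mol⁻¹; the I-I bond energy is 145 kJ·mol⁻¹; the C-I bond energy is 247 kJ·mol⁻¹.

ΔH ≈ −63 kJ

Bonds broken (reactants):
  C-H: 4 × 423 = 1692
  C=C: 1 × 629 = 629
  I-I: 1 × 145 = 145
  Σ(broken) = 2466 kJ
Bonds formed (products):
  C-C: 1 × 343 = 343
  C-H: 4 × 423 = 1692
  C-I: 2 × 247 = 494
  Σ(formed) = 2529 kJ
ΔH = Σ(broken) − Σ(formed) = 2466 − 2529 = −63 kJ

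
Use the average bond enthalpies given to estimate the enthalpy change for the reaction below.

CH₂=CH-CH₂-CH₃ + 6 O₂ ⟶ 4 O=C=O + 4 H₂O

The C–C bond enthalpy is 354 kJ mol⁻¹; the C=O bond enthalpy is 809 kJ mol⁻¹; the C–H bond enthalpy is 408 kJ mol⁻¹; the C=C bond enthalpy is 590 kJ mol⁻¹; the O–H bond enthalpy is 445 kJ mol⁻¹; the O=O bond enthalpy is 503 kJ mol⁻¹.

Bonds broken (reactants):
  C–C: 2 × 354 = 708
  C–H: 8 × 408 = 3264
  C=C: 1 × 590 = 590
  O=O: 6 × 503 = 3018
  Σ(broken) = 7580 kJ
Bonds formed (products):
  C=O: 8 × 809 = 6472
  O–H: 8 × 445 = 3560
  Σ(formed) = 10032 kJ
ΔH = Σ(broken) − Σ(formed) = 7580 − 10032 = −2452 kJ

ΔH ≈ −2452 kJ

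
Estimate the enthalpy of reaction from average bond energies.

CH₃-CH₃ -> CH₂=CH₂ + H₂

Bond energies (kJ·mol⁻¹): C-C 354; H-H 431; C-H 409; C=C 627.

ΔH ≈ +114 kJ

Bonds broken (reactants):
  C-C: 1 × 354 = 354
  C-H: 6 × 409 = 2454
  Σ(broken) = 2808 kJ
Bonds formed (products):
  C-H: 4 × 409 = 1636
  C=C: 1 × 627 = 627
  H-H: 1 × 431 = 431
  Σ(formed) = 2694 kJ
ΔH = Σ(broken) − Σ(formed) = 2808 − 2694 = +114 kJ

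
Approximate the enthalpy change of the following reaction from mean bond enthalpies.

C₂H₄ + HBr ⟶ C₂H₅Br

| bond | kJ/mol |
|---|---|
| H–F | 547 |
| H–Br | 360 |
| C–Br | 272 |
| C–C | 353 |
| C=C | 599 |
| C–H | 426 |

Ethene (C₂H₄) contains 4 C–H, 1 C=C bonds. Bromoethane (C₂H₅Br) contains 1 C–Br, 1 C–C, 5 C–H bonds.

ΔH ≈ −92 kJ

Bonds broken (reactants):
  C–H: 4 × 426 = 1704
  C=C: 1 × 599 = 599
  H–Br: 1 × 360 = 360
  Σ(broken) = 2663 kJ
Bonds formed (products):
  C–Br: 1 × 272 = 272
  C–C: 1 × 353 = 353
  C–H: 5 × 426 = 2130
  Σ(formed) = 2755 kJ
ΔH = Σ(broken) − Σ(formed) = 2663 − 2755 = −92 kJ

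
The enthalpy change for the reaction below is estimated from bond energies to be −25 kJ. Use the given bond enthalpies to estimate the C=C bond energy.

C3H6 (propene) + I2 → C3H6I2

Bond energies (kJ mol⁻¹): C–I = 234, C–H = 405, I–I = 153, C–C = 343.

D(C=C) ≈ 633 kJ/mol

Let D be the C=C bond energy.
Σ(broken) = 1×343 + 6×405 + 1×D + 1×153 = 2926 + D
Σ(formed) = 2×343 + 6×405 + 2×234 = 3584
ΔH = Σ(broken) − Σ(formed) = (2926 + D) − (3584) = −658 + D
Setting this equal to −25 kJ gives D = 633 kJ/mol.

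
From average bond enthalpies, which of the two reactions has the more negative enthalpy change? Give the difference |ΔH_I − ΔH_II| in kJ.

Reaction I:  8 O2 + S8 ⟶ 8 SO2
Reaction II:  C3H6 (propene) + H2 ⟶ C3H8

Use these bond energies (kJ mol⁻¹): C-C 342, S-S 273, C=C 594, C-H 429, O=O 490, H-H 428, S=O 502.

Reaction I:
  Bonds broken (reactants):
    O=O: 8 × 490 = 3920
    S-S: 8 × 273 = 2184
    Σ(broken) = 6104 kJ
  Bonds formed (products):
    S=O: 16 × 502 = 8032
    Σ(formed) = 8032 kJ
  ΔH_I = 6104 − 8032 = −1928 kJ
Reaction II:
  Bonds broken (reactants):
    C-C: 1 × 342 = 342
    C-H: 6 × 429 = 2574
    C=C: 1 × 594 = 594
    H-H: 1 × 428 = 428
    Σ(broken) = 3938 kJ
  Bonds formed (products):
    C-C: 2 × 342 = 684
    C-H: 8 × 429 = 3432
    Σ(formed) = 4116 kJ
  ΔH_II = 3938 − 4116 = −178 kJ
ΔH_I − ΔH_II = −1750 kJ, so reaction I has the more negative ΔH; |ΔH_I − ΔH_II| = 1750 kJ.

Reaction I, by 1750 kJ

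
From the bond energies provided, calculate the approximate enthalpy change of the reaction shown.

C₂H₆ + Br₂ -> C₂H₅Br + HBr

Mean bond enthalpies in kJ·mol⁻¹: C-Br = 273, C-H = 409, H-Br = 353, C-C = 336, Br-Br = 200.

ΔH ≈ −17 kJ

Bonds broken (reactants):
  Br-Br: 1 × 200 = 200
  C-C: 1 × 336 = 336
  C-H: 6 × 409 = 2454
  Σ(broken) = 2990 kJ
Bonds formed (products):
  C-Br: 1 × 273 = 273
  C-C: 1 × 336 = 336
  C-H: 5 × 409 = 2045
  H-Br: 1 × 353 = 353
  Σ(formed) = 3007 kJ
ΔH = Σ(broken) − Σ(formed) = 2990 − 3007 = −17 kJ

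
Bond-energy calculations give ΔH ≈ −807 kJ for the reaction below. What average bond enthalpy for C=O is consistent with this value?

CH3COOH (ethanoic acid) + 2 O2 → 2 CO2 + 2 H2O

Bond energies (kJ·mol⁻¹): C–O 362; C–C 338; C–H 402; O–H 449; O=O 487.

D(C=O) ≈ 780 kJ/mol

Let D be the C=O bond energy.
Σ(broken) = 1×338 + 3×402 + 1×362 + 1×D + 1×449 + 2×487 = 3329 + D
Σ(formed) = 4×D + 4×449 = 1796 + 4D
ΔH = Σ(broken) − Σ(formed) = (3329 + D) − (1796 + 4D) = +1533 − 3D
Setting this equal to −807 kJ gives 3D = 2340, so D = 780 kJ/mol.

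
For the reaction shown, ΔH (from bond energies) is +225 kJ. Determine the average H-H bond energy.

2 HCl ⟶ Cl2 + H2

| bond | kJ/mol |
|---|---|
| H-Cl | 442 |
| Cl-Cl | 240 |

Let D be the H-H bond energy.
Σ(broken) = 2×442 = 884
Σ(formed) = 1×240 + 1×D = 240 + D
ΔH = Σ(broken) − Σ(formed) = (884) − (240 + D) = +644 − D
Setting this equal to +225 kJ gives D = 419 kJ/mol.

D(H-H) ≈ 419 kJ/mol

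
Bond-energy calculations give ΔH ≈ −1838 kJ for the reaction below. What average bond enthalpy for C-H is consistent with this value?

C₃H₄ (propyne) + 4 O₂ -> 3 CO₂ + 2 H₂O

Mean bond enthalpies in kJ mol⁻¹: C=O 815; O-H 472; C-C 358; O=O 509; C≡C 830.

D(C-H) ≈ 429 kJ/mol

Let D be the C-H bond energy.
Σ(broken) = 1×830 + 1×358 + 4×D + 4×509 = 3224 + 4D
Σ(formed) = 6×815 + 4×472 = 6778
ΔH = Σ(broken) − Σ(formed) = (3224 + 4D) − (6778) = −3554 + 4D
Setting this equal to −1838 kJ gives 4D = 1716, so D = 429 kJ/mol.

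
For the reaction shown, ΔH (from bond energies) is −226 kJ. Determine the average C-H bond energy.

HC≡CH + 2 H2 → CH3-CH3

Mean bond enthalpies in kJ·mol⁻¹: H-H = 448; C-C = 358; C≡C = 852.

D(C-H) ≈ 404 kJ/mol

Let D be the C-H bond energy.
Σ(broken) = 1×852 + 2×D + 2×448 = 1748 + 2D
Σ(formed) = 1×358 + 6×D = 358 + 6D
ΔH = Σ(broken) − Σ(formed) = (1748 + 2D) − (358 + 6D) = +1390 − 4D
Setting this equal to −226 kJ gives 4D = 1616, so D = 404 kJ/mol.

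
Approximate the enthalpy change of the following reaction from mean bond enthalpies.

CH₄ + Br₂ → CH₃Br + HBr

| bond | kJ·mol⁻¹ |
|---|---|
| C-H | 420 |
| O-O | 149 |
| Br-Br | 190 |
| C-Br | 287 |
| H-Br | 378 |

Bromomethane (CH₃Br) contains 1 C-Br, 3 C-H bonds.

ΔH ≈ −55 kJ

Bonds broken (reactants):
  Br-Br: 1 × 190 = 190
  C-H: 4 × 420 = 1680
  Σ(broken) = 1870 kJ
Bonds formed (products):
  C-Br: 1 × 287 = 287
  C-H: 3 × 420 = 1260
  H-Br: 1 × 378 = 378
  Σ(formed) = 1925 kJ
ΔH = Σ(broken) − Σ(formed) = 1870 − 1925 = −55 kJ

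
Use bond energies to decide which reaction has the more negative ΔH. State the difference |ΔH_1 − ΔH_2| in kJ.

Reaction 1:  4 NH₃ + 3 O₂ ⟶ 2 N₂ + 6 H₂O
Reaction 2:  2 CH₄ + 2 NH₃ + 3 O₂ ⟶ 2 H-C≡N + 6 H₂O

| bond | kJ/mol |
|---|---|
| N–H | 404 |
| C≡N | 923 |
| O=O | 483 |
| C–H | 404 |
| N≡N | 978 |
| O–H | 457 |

Reaction 1:
  Bonds broken (reactants):
    N–H: 12 × 404 = 4848
    O=O: 3 × 483 = 1449
    Σ(broken) = 6297 kJ
  Bonds formed (products):
    N≡N: 2 × 978 = 1956
    O–H: 12 × 457 = 5484
    Σ(formed) = 7440 kJ
  ΔH_1 = 6297 − 7440 = −1143 kJ
Reaction 2:
  Bonds broken (reactants):
    C–H: 8 × 404 = 3232
    N–H: 6 × 404 = 2424
    O=O: 3 × 483 = 1449
    Σ(broken) = 7105 kJ
  Bonds formed (products):
    C≡N: 2 × 923 = 1846
    C–H: 2 × 404 = 808
    O–H: 12 × 457 = 5484
    Σ(formed) = 8138 kJ
  ΔH_2 = 7105 − 8138 = −1033 kJ
ΔH_1 − ΔH_2 = −110 kJ, so reaction 1 has the more negative ΔH; |ΔH_1 − ΔH_2| = 110 kJ.

Reaction 1, by 110 kJ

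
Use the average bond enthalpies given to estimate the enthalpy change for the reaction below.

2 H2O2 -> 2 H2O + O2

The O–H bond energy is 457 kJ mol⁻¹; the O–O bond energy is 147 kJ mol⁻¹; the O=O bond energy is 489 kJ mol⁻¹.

Bonds broken (reactants):
  O–H: 4 × 457 = 1828
  O–O: 2 × 147 = 294
  Σ(broken) = 2122 kJ
Bonds formed (products):
  O–H: 4 × 457 = 1828
  O=O: 1 × 489 = 489
  Σ(formed) = 2317 kJ
ΔH = Σ(broken) − Σ(formed) = 2122 − 2317 = −195 kJ

ΔH ≈ −195 kJ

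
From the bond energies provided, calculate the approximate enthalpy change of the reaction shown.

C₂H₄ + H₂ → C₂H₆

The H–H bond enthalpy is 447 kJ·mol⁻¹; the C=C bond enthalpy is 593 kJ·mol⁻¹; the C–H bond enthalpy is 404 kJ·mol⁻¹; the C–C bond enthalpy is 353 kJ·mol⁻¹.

ΔH ≈ −121 kJ

Bonds broken (reactants):
  C–H: 4 × 404 = 1616
  C=C: 1 × 593 = 593
  H–H: 1 × 447 = 447
  Σ(broken) = 2656 kJ
Bonds formed (products):
  C–C: 1 × 353 = 353
  C–H: 6 × 404 = 2424
  Σ(formed) = 2777 kJ
ΔH = Σ(broken) − Σ(formed) = 2656 − 2777 = −121 kJ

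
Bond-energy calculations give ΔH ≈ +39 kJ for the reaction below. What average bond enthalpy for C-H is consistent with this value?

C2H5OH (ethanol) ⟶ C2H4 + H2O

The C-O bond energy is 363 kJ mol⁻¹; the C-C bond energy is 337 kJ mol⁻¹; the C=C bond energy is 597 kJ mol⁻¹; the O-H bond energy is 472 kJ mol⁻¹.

Let D be the C-H bond energy.
Σ(broken) = 1×337 + 5×D + 1×363 + 1×472 = 1172 + 5D
Σ(formed) = 4×D + 1×597 + 2×472 = 1541 + 4D
ΔH = Σ(broken) − Σ(formed) = (1172 + 5D) − (1541 + 4D) = −369 + D
Setting this equal to +39 kJ gives D = 408 kJ/mol.

D(C-H) ≈ 408 kJ/mol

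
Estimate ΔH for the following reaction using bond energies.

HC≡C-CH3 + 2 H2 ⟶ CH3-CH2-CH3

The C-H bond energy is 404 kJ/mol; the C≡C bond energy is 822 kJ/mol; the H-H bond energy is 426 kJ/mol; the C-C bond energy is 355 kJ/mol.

Bonds broken (reactants):
  C≡C: 1 × 822 = 822
  C-C: 1 × 355 = 355
  C-H: 4 × 404 = 1616
  H-H: 2 × 426 = 852
  Σ(broken) = 3645 kJ
Bonds formed (products):
  C-C: 2 × 355 = 710
  C-H: 8 × 404 = 3232
  Σ(formed) = 3942 kJ
ΔH = Σ(broken) − Σ(formed) = 3645 − 3942 = −297 kJ

ΔH ≈ −297 kJ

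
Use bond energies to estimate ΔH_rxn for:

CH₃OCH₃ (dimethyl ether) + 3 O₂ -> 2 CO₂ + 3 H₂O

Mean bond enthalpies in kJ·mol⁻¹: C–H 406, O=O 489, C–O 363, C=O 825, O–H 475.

Bonds broken (reactants):
  C–H: 6 × 406 = 2436
  C–O: 2 × 363 = 726
  O=O: 3 × 489 = 1467
  Σ(broken) = 4629 kJ
Bonds formed (products):
  C=O: 4 × 825 = 3300
  O–H: 6 × 475 = 2850
  Σ(formed) = 6150 kJ
ΔH = Σ(broken) − Σ(formed) = 4629 − 6150 = −1521 kJ

ΔH ≈ −1521 kJ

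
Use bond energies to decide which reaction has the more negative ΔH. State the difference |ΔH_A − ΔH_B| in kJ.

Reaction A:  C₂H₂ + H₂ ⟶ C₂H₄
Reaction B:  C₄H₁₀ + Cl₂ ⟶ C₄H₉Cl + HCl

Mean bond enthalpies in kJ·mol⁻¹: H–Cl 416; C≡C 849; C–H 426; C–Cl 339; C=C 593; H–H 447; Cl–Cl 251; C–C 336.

Reaction A, by 71 kJ

Reaction A:
  Bonds broken (reactants):
    C≡C: 1 × 849 = 849
    C–H: 2 × 426 = 852
    H–H: 1 × 447 = 447
    Σ(broken) = 2148 kJ
  Bonds formed (products):
    C–H: 4 × 426 = 1704
    C=C: 1 × 593 = 593
    Σ(formed) = 2297 kJ
  ΔH_A = 2148 − 2297 = −149 kJ
Reaction B:
  Bonds broken (reactants):
    C–C: 3 × 336 = 1008
    C–H: 10 × 426 = 4260
    Cl–Cl: 1 × 251 = 251
    Σ(broken) = 5519 kJ
  Bonds formed (products):
    C–C: 3 × 336 = 1008
    C–Cl: 1 × 339 = 339
    C–H: 9 × 426 = 3834
    H–Cl: 1 × 416 = 416
    Σ(formed) = 5597 kJ
  ΔH_B = 5519 − 5597 = −78 kJ
ΔH_A − ΔH_B = −71 kJ, so reaction A has the more negative ΔH; |ΔH_A − ΔH_B| = 71 kJ.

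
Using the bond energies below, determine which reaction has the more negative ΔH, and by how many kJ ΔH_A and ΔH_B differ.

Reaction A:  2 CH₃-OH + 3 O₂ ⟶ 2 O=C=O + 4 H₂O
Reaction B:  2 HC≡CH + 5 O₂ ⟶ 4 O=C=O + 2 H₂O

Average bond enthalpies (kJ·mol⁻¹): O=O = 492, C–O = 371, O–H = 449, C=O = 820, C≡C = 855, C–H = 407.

Reaction B, by 1244 kJ

Reaction A:
  Bonds broken (reactants):
    C–H: 6 × 407 = 2442
    C–O: 2 × 371 = 742
    O–H: 2 × 449 = 898
    O=O: 3 × 492 = 1476
    Σ(broken) = 5558 kJ
  Bonds formed (products):
    C=O: 4 × 820 = 3280
    O–H: 8 × 449 = 3592
    Σ(formed) = 6872 kJ
  ΔH_A = 5558 − 6872 = −1314 kJ
Reaction B:
  Bonds broken (reactants):
    C≡C: 2 × 855 = 1710
    C–H: 4 × 407 = 1628
    O=O: 5 × 492 = 2460
    Σ(broken) = 5798 kJ
  Bonds formed (products):
    C=O: 8 × 820 = 6560
    O–H: 4 × 449 = 1796
    Σ(formed) = 8356 kJ
  ΔH_B = 5798 − 8356 = −2558 kJ
ΔH_A − ΔH_B = +1244 kJ, so reaction B has the more negative ΔH; |ΔH_A − ΔH_B| = 1244 kJ.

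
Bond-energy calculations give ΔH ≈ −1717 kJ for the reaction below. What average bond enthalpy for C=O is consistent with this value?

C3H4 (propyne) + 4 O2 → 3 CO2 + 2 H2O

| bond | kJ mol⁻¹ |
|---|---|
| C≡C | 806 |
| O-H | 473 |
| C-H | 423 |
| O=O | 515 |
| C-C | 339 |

Let D be the C=O bond energy.
Σ(broken) = 1×806 + 1×339 + 4×423 + 4×515 = 4897
Σ(formed) = 6×D + 4×473 = 1892 + 6D
ΔH = Σ(broken) − Σ(formed) = (4897) − (1892 + 6D) = +3005 − 6D
Setting this equal to −1717 kJ gives 6D = 4722, so D = 787 kJ/mol.

D(C=O) ≈ 787 kJ/mol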